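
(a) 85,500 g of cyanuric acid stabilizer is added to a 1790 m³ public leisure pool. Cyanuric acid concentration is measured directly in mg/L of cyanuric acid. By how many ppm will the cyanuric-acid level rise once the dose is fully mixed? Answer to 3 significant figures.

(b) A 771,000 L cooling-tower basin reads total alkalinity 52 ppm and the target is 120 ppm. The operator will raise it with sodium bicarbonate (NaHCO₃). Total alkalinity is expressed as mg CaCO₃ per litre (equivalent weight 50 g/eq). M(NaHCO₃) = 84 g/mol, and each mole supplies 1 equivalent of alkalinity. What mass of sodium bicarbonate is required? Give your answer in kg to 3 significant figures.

(a) Volume: 1790 m³ = 1,790,000 L.
(a) Rise: 85,500 g / 1,790,000 L × 1000 = 47.77 mg/L.

(b) Alkalinity to add: (120 − 52) = 68 mg/L as CaCO₃ × 771,000 L = 52,430 g as CaCO₃.
(b) Equivalents: 52,430 g ÷ 50 g/eq = 1049 eq.
(b) NaHCO₃ supplies 1 eq per mole → 1049 mol.
(b) Mass: 1049 mol × 84 g/mol = 88,080 g.

(a) 47.8 ppm; (b) 88.1 kg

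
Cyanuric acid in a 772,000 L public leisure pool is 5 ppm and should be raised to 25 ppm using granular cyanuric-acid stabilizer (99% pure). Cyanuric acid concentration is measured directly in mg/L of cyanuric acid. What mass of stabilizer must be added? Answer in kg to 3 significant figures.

15.6 kg

CYA to add: (25 − 5) = 20 mg/L × 772,000 L = 15,440 g cyanuric acid.
At 99% purity: 15,440 / 0.99 = 15,600 g product.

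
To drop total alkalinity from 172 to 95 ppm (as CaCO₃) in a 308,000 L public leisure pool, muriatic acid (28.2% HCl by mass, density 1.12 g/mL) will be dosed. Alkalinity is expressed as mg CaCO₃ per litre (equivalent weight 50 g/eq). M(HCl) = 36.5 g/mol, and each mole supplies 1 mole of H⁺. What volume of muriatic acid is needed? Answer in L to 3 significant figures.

Alkalinity to neutralize: (172 − 95) = 77 mg/L as CaCO₃ × 308,000 L = 23,720 g as CaCO₃.
Equivalents of H⁺ required: 23,720 ÷ 50 g/eq = 474.3 eq = 474.3 mol HCl.
Mass of HCl: 474.3 × 36.5 = 17,310 g.
Mass of 28.2% solution: 17,310 / 0.282 = 61,390 g.
Volume: 61,390 g ÷ 1.12 g/mL = 54,810 mL.

54.8 L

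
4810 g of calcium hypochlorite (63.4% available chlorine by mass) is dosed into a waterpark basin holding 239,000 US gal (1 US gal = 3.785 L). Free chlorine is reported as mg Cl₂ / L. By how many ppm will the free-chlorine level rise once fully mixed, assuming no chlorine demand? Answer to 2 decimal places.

3.37 ppm

Volume: 239,000 US gal × 3.785 L/gal = 904,615 L.
Available chlorine delivered: 4810 g × 0.634 = 3050 g as Cl₂.
Concentration rise: 3050 g / 904,615 L = 3.371 mg/L = 3.37 ppm.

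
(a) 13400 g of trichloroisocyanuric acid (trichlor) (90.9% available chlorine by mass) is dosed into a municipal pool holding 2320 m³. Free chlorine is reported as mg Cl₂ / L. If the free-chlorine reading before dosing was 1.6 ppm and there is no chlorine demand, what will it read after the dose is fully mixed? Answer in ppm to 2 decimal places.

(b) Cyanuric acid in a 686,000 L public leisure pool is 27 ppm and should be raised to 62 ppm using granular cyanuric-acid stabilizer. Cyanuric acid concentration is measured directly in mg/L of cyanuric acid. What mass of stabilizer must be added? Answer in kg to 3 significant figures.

(a) 6.85 ppm; (b) 24.0 kg

(a) Volume: 2320 m³ = 2,320,000 L.
(a) Available chlorine delivered: 13,400 g × 0.909 = 12,180 g as Cl₂.
(a) Concentration rise: 12,180 g / 2,320,000 L = 5.25 mg/L = 5.25 ppm.
(a) Final FC: 1.6 + 5.25 = 6.85 ppm.

(b) CYA to add: (62 − 27) = 35 mg/L × 686,000 L = 24,010 g cyanuric acid.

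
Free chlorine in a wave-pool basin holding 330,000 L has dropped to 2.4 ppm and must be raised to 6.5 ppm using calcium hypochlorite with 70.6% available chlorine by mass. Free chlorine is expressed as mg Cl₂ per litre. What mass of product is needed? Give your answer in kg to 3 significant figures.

1.92 kg

Chlorine deficit: 6.5 − 2.4 = 4.1 ppm = 4.1 mg/L as Cl₂.
Cl₂ equivalent needed: 4.1 mg/L × 330,000 L = 1,353,000 mg = 1353 g.
Product at 70.6% available chlorine: 1353 / 0.706 = 1916 g.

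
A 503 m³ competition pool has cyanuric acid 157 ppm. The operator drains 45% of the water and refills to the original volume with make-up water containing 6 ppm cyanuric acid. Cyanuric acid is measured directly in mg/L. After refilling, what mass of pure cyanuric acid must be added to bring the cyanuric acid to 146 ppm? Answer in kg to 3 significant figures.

Volume: 503 m³ = 503,000 L.
After draining 45% and refilling: 157 × 0.55 + 6 × 0.45 = 89.05 ppm.
Deficit to target: 146 − 89.05 = 56.95 mg/L.
Mass: 56.95 mg/L × 503,000 L = 28,650 g cyanuric acid.

28.6 kg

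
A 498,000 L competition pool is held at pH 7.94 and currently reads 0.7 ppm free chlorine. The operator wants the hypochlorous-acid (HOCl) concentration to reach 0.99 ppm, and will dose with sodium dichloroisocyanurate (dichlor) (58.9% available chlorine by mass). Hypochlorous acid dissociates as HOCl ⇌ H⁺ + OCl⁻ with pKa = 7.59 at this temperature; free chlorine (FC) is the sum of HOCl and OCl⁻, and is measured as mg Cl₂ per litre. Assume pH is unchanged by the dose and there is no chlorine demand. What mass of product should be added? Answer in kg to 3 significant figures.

[OCl⁻]/[HOCl] = 10^(pH − pKa) = 10^(7.94 − 7.59) = 2.239; fraction as HOCl = 1/(1 + 2.239) = 0.3088.
Free chlorine required for 0.99 ppm HOCl: 0.99 / 0.3088 = 3.206 ppm.
FC to add: 3.206 − 0.7 = 2.506 mg/L as Cl₂.
Cl₂ equivalent: 2.506 mg/L × 498,000 L = 1248 g.
Product at 58.9% available Cl: 1248 / 0.589 = 2119 g.

2.12 kg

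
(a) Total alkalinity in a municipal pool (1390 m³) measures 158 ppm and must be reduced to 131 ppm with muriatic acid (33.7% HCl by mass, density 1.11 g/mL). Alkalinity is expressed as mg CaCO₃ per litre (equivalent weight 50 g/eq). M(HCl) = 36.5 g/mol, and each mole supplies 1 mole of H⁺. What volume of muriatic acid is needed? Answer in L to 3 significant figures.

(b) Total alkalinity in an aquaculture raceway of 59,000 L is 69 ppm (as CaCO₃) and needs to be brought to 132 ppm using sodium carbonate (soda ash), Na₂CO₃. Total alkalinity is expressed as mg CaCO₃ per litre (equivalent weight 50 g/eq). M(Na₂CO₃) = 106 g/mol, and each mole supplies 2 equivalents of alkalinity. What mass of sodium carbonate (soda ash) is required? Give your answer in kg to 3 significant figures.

(a) 73.2 L; (b) 3.94 kg

(a) Volume: 1390 m³ = 1,390,000 L.
(a) Alkalinity to neutralize: (158 − 131) = 27 mg/L as CaCO₃ × 1,390,000 L = 37,530 g as CaCO₃.
(a) Equivalents of H⁺ required: 37,530 ÷ 50 g/eq = 750.6 eq = 750.6 mol HCl.
(a) Mass of HCl: 750.6 × 36.5 = 27,400 g.
(a) Mass of 33.7% solution: 27,400 / 0.337 = 81,300 g.
(a) Volume: 81,300 g ÷ 1.11 g/mL = 73,240 mL.

(b) Alkalinity to add: (132 − 69) = 63 mg/L as CaCO₃ × 59,000 L = 3717 g as CaCO₃.
(b) Equivalents: 3717 g ÷ 50 g/eq = 74.34 eq.
(b) Each mole of Na₂CO₃ supplies 2 eq, so 74.34 / 2 = 37.17 mol.
(b) Mass: 37.17 mol × 106 g/mol = 3940 g.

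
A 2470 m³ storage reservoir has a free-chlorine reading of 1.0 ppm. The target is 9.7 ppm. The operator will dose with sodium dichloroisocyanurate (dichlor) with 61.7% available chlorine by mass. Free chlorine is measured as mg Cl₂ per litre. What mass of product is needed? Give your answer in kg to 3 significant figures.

Volume: 2470 m³ = 2,470,000 L.
Chlorine deficit: 9.7 − 1.0 = 8.7 ppm = 8.7 mg/L as Cl₂.
Cl₂ equivalent needed: 8.7 mg/L × 2,470,000 L = 21,490,000 mg = 21,490 g.
Product at 61.7% available chlorine: 21,490 / 0.617 = 34,830 g.

34.8 kg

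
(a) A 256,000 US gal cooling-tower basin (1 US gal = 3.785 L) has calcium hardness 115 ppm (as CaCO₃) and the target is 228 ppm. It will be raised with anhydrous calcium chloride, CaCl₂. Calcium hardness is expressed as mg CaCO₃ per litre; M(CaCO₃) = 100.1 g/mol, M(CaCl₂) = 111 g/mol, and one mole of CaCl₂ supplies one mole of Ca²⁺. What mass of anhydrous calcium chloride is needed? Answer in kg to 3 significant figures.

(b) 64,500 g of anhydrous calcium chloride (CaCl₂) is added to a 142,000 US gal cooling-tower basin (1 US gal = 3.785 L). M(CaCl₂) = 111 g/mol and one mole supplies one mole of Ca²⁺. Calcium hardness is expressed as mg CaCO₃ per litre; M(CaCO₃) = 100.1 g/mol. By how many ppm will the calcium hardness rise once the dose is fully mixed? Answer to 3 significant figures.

(a) 121 kg; (b) 108 ppm

(a) Volume: 256,000 US gal × 3.785 L/gal = 968,960 L.
(a) Hardness to add: (228 − 115) = 113 mg/L as CaCO₃ × 968,960 L = 109,500 g as CaCO₃.
(a) Moles of Ca²⁺ (1 mol Ca²⁺ ≡ 1 mol CaCO₃): 109,500 / 100.1 g/mol = 1094 mol.
(a) Mass of CaCl₂: 1094 × 111 = 121,400 g.

(b) Volume: 142,000 US gal × 3.785 L/gal = 537,470 L.
(b) Moles of Ca²⁺: 64,500 g ÷ 111 g/mol = 581.1 mol.
(b) As CaCO₃: 581.1 mol × 100.1 g/mol = 58,170 g.
(b) Rise: 58,170 g / 537,470 L × 1000 = 108.2 mg/L.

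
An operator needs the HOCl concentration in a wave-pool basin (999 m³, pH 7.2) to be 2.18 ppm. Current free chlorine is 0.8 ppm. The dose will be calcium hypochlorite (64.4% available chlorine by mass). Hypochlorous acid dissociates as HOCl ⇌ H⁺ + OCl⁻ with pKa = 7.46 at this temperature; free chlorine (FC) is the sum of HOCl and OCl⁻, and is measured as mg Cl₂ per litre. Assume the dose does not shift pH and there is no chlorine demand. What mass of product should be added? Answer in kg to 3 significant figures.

4.00 kg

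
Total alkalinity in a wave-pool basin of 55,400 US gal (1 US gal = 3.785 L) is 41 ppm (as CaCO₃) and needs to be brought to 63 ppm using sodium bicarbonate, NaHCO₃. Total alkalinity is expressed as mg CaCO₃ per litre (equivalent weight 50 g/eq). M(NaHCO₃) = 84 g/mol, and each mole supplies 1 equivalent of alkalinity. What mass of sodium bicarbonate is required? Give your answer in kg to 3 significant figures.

7.75 kg

Volume: 55,400 US gal × 3.785 L/gal = 209,689 L.
Alkalinity to add: (63 − 41) = 22 mg/L as CaCO₃ × 209,689 L = 4613 g as CaCO₃.
Equivalents: 4613 g ÷ 50 g/eq = 92.26 eq.
NaHCO₃ supplies 1 eq per mole → 92.26 mol.
Mass: 92.26 mol × 84 g/mol = 7750 g.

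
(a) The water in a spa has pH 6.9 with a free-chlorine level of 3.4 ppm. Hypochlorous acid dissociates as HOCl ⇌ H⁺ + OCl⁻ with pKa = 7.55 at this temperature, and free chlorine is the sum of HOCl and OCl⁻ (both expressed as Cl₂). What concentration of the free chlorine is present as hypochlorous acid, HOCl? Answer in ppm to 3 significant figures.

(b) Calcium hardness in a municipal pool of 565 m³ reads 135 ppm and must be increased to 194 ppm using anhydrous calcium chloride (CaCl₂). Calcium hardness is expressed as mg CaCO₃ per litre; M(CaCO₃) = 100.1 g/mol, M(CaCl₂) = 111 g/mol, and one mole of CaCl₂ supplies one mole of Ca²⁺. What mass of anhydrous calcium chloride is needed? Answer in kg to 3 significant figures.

(a) [OCl⁻]/[HOCl] = 10^(pH − pKa) = 10^(6.9 − 7.55) = 10^-0.65 = 0.2239.
(a) Fraction as HOCl = 1 / (1 + 0.2239) = 0.8171.
(a) HOCl = 0.8171 × 3.4 ppm = 2.778 ppm.

(b) Volume: 565 m³ = 565,000 L.
(b) Hardness to add: (194 − 135) = 59 mg/L as CaCO₃ × 565,000 L = 33,340 g as CaCO₃.
(b) Moles of Ca²⁺ (1 mol Ca²⁺ ≡ 1 mol CaCO₃): 33,340 / 100.1 g/mol = 333 mol.
(b) Mass of CaCl₂: 333 × 111 = 36,960 g.

(a) 2.78 ppm; (b) 37.0 kg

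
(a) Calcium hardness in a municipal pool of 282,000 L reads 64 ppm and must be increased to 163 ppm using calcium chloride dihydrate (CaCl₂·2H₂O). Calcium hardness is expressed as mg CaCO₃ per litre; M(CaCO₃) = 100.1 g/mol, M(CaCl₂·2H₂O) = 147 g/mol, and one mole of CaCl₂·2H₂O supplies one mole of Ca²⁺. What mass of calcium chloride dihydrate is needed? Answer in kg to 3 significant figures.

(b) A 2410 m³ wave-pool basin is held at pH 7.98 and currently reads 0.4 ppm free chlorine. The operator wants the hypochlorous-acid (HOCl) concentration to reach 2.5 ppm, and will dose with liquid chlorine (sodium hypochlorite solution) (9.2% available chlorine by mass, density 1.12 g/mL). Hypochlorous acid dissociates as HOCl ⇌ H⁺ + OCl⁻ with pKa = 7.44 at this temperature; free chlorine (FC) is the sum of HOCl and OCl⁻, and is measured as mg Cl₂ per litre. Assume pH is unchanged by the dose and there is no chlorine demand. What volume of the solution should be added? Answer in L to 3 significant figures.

(a) Hardness to add: (163 − 64) = 99 mg/L as CaCO₃ × 282,000 L = 27,920 g as CaCO₃.
(a) Moles of Ca²⁺ (1 mol Ca²⁺ ≡ 1 mol CaCO₃): 27,920 / 100.1 g/mol = 278.9 mol.
(a) Mass of CaCl₂·2H₂O: 278.9 × 147 = 41,000 g.

(b) Volume: 2410 m³ = 2,410,000 L.
(b) [OCl⁻]/[HOCl] = 10^(pH − pKa) = 10^(7.98 − 7.44) = 3.467; fraction as HOCl = 1/(1 + 3.467) = 0.2238.
(b) Free chlorine required for 2.5 ppm HOCl: 2.5 / 0.2238 = 11.17 ppm.
(b) FC to add: 11.17 − 0.4 = 10.77 mg/L as Cl₂.
(b) Cl₂ equivalent: 10.77 mg/L × 2,410,000 L = 25,950 g.
(b) Product at 9.2% available Cl: 25,950 / 0.092 = 282,100 g.
(b) Volume: 282,100 g ÷ 1.12 g/mL = 251,900 mL.

(a) 41.0 kg; (b) 252 L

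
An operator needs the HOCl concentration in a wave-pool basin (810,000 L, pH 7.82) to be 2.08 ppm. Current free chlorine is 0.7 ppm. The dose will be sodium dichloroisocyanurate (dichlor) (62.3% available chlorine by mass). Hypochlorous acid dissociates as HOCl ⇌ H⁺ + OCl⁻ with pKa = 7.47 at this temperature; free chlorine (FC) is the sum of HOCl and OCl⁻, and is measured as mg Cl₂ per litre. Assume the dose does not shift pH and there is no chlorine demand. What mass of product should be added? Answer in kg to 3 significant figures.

[OCl⁻]/[HOCl] = 10^(pH − pKa) = 10^(7.82 − 7.47) = 2.239; fraction as HOCl = 1/(1 + 2.239) = 0.3088.
Free chlorine required for 2.08 ppm HOCl: 2.08 / 0.3088 = 6.737 ppm.
FC to add: 6.737 − 0.7 = 6.037 mg/L as Cl₂.
Cl₂ equivalent: 6.037 mg/L × 810,000 L = 4890 g.
Product at 62.3% available Cl: 4890 / 0.623 = 7848 g.

7.85 kg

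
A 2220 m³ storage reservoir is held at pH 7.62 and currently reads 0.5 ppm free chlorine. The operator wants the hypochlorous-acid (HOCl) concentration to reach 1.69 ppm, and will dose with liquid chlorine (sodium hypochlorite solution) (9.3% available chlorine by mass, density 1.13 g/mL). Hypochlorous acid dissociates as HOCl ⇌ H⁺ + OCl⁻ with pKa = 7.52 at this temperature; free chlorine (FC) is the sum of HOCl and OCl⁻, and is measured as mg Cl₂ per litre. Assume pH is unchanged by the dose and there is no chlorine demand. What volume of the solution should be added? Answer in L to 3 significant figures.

Volume: 2220 m³ = 2,220,000 L.
[OCl⁻]/[HOCl] = 10^(pH − pKa) = 10^(7.62 − 7.52) = 1.259; fraction as HOCl = 1/(1 + 1.259) = 0.4427.
Free chlorine required for 1.69 ppm HOCl: 1.69 / 0.4427 = 3.818 ppm.
FC to add: 3.818 − 0.5 = 3.318 mg/L as Cl₂.
Cl₂ equivalent: 3.318 mg/L × 2,220,000 L = 7365 g.
Product at 9.3% available Cl: 7365 / 0.093 = 79,190 g.
Volume: 79,190 g ÷ 1.13 g/mL = 70,080 mL.

70.1 L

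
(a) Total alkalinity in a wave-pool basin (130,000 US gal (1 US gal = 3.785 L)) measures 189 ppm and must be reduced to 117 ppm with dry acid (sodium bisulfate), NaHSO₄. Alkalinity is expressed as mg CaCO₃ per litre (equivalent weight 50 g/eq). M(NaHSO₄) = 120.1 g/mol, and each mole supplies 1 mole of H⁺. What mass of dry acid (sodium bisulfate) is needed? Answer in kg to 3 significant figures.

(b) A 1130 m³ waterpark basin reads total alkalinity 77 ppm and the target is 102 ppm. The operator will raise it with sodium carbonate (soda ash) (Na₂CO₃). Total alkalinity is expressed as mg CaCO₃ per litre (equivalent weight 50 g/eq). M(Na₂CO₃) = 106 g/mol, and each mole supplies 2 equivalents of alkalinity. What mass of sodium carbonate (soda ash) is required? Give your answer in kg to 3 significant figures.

(a) Volume: 130,000 US gal × 3.785 L/gal = 492,050 L.
(a) Alkalinity to neutralize: (189 − 117) = 72 mg/L as CaCO₃ × 492,050 L = 35,430 g as CaCO₃.
(a) Equivalents of H⁺ required: 35,430 ÷ 50 g/eq = 708.6 eq = 708.6 mol NaHSO₄.
(a) Mass of NaHSO₄: 708.6 × 120.1 = 85,100 g.

(b) Volume: 1130 m³ = 1,130,000 L.
(b) Alkalinity to add: (102 − 77) = 25 mg/L as CaCO₃ × 1,130,000 L = 28,250 g as CaCO₃.
(b) Equivalents: 28,250 g ÷ 50 g/eq = 565 eq.
(b) Each mole of Na₂CO₃ supplies 2 eq, so 565 / 2 = 282.5 mol.
(b) Mass: 282.5 mol × 106 g/mol = 29,940 g.

(a) 85.1 kg; (b) 29.9 kg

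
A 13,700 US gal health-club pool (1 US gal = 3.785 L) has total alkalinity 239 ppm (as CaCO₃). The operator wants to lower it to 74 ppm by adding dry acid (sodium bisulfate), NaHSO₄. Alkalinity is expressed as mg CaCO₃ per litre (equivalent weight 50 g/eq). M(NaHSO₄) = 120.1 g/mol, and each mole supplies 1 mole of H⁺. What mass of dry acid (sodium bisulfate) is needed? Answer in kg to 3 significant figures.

20.6 kg

Volume: 13,700 US gal × 3.785 L/gal = 51,854 L.
Alkalinity to neutralize: (239 − 74) = 165 mg/L as CaCO₃ × 51,854 L = 8556 g as CaCO₃.
Equivalents of H⁺ required: 8556 ÷ 50 g/eq = 171.1 eq = 171.1 mol NaHSO₄.
Mass of NaHSO₄: 171.1 × 120.1 = 20,550 g.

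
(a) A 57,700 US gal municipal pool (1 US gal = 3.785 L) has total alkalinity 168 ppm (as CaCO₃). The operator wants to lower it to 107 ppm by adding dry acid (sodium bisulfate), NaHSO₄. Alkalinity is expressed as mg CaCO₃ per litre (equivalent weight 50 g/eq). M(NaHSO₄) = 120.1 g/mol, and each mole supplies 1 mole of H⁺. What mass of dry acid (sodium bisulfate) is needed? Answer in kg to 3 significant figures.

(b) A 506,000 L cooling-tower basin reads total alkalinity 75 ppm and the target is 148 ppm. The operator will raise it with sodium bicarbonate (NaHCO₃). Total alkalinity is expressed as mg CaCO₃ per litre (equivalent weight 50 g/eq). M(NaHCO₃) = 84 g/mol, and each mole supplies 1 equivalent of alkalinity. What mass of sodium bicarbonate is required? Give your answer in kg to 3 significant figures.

(a) 32.0 kg; (b) 62.1 kg

(a) Volume: 57,700 US gal × 3.785 L/gal = 218,394 L.
(a) Alkalinity to neutralize: (168 − 107) = 61 mg/L as CaCO₃ × 218,394 L = 13,320 g as CaCO₃.
(a) Equivalents of H⁺ required: 13,320 ÷ 50 g/eq = 266.4 eq = 266.4 mol NaHSO₄.
(a) Mass of NaHSO₄: 266.4 × 120.1 = 32,000 g.

(b) Alkalinity to add: (148 − 75) = 73 mg/L as CaCO₃ × 506,000 L = 36,940 g as CaCO₃.
(b) Equivalents: 36,940 g ÷ 50 g/eq = 738.8 eq.
(b) NaHCO₃ supplies 1 eq per mole → 738.8 mol.
(b) Mass: 738.8 mol × 84 g/mol = 62,060 g.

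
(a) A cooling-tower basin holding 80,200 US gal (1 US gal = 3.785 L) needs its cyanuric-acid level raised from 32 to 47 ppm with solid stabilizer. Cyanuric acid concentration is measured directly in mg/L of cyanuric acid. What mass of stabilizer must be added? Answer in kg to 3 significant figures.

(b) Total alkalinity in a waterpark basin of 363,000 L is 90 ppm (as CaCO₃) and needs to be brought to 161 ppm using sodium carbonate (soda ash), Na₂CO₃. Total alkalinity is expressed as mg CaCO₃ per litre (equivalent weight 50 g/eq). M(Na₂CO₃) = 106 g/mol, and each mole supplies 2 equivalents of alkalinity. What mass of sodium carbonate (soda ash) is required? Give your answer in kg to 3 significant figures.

(a) Volume: 80,200 US gal × 3.785 L/gal = 303,557 L.
(a) CYA to add: (47 − 32) = 15 mg/L × 303,557 L = 4553 g cyanuric acid.

(b) Alkalinity to add: (161 − 90) = 71 mg/L as CaCO₃ × 363,000 L = 25,770 g as CaCO₃.
(b) Equivalents: 25,770 g ÷ 50 g/eq = 515.5 eq.
(b) Each mole of Na₂CO₃ supplies 2 eq, so 515.5 / 2 = 257.7 mol.
(b) Mass: 257.7 mol × 106 g/mol = 27,320 g.

(a) 4.55 kg; (b) 27.3 kg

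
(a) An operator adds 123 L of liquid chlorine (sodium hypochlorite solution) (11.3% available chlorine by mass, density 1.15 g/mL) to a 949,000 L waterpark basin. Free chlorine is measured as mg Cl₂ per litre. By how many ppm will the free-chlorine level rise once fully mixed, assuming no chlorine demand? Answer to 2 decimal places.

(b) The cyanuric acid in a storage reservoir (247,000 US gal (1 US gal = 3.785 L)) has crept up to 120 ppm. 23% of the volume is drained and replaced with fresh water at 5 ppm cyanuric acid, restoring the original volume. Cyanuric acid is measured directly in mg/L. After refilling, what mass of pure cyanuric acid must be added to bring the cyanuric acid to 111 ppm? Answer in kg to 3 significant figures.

(a) Mass of solution: 123 L × 1000 mL/L × 1.15 g/mL = 141,400 g.
(a) Available chlorine delivered: 141,400 g × 0.113 = 15,980 g as Cl₂.
(a) Concentration rise: 15,980 g / 949,000 L = 16.84 mg/L = 16.84 ppm.

(b) Volume: 247,000 US gal × 3.785 L/gal = 934,895 L.
(b) After draining 23% and refilling: 120 × 0.77 + 5 × 0.23 = 93.55 ppm.
(b) Deficit to target: 111 − 93.55 = 17.45 mg/L.
(b) Mass: 17.45 mg/L × 934,895 L = 16,310 g cyanuric acid.

(a) 16.84 ppm; (b) 16.3 kg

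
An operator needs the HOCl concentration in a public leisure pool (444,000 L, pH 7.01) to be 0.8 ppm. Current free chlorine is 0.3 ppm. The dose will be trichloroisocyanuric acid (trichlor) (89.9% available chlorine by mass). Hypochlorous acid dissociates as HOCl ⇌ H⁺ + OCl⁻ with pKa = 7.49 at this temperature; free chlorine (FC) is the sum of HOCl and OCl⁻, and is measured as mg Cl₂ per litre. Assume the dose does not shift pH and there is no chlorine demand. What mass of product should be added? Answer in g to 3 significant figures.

[OCl⁻]/[HOCl] = 10^(pH − pKa) = 10^(7.01 − 7.49) = 0.3311; fraction as HOCl = 1/(1 + 0.3311) = 0.7512.
Free chlorine required for 0.8 ppm HOCl: 0.8 / 0.7512 = 1.065 ppm.
FC to add: 1.065 − 0.3 = 0.7649 mg/L as Cl₂.
Cl₂ equivalent: 0.7649 mg/L × 444,000 L = 339.6 g.
Product at 89.9% available Cl: 339.6 / 0.899 = 377.8 g.

378 g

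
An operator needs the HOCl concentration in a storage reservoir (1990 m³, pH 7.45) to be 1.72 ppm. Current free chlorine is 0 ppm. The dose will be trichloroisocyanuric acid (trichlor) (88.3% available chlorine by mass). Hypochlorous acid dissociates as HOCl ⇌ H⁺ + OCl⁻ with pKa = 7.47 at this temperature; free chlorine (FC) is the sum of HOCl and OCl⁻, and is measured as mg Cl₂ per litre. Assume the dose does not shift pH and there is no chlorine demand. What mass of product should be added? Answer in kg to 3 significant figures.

Volume: 1990 m³ = 1,990,000 L.
[OCl⁻]/[HOCl] = 10^(pH − pKa) = 10^(7.45 − 7.47) = 0.955; fraction as HOCl = 1/(1 + 0.955) = 0.5115.
Free chlorine required for 1.72 ppm HOCl: 1.72 / 0.5115 = 3.363 ppm.
FC to add: 3.363 − 0 = 3.363 mg/L as Cl₂.
Cl₂ equivalent: 3.363 mg/L × 1,990,000 L = 6692 g.
Product at 88.3% available Cl: 6692 / 0.883 = 7578 g.

7.58 kg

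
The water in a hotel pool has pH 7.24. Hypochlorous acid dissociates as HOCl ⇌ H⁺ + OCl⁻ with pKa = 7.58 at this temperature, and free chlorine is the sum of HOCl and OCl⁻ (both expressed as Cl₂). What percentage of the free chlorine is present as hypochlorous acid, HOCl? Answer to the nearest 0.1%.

68.6%

[OCl⁻]/[HOCl] = 10^(pH − pKa) = 10^(7.24 − 7.58) = 10^-0.34 = 0.4571.
Fraction as HOCl = 1 / (1 + 0.4571) = 0.6863.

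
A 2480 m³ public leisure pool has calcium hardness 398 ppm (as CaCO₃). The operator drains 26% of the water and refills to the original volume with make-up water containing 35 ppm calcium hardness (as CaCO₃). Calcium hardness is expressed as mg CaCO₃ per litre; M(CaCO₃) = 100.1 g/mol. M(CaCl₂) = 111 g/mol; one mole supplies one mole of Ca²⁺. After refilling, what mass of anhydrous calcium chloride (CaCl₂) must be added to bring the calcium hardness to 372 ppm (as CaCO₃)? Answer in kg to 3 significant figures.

188 kg

Volume: 2480 m³ = 2,480,000 L.
After draining 26% and refilling: 398 × 0.74 + 35 × 0.26 = 303.62 ppm.
Deficit to target: 372 − 303.62 = 68.38 mg/L.
As CaCO₃: 68.38 mg/L × 2,480,000 L = 169,600 g; ÷ 100.1 = 1694 mol Ca²⁺.
Mass: 1694 × 111 = 188,000 g.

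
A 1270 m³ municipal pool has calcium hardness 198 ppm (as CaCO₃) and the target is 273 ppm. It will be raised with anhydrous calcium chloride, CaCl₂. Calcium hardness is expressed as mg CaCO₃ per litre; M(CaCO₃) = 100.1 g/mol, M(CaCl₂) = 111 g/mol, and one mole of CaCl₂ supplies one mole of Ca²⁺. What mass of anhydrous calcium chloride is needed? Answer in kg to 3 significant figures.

Volume: 1270 m³ = 1,270,000 L.
Hardness to add: (273 − 198) = 75 mg/L as CaCO₃ × 1,270,000 L = 95,250 g as CaCO₃.
Moles of Ca²⁺ (1 mol Ca²⁺ ≡ 1 mol CaCO₃): 95,250 / 100.1 g/mol = 951.5 mol.
Mass of CaCl₂: 951.5 × 111 = 105,600 g.

106 kg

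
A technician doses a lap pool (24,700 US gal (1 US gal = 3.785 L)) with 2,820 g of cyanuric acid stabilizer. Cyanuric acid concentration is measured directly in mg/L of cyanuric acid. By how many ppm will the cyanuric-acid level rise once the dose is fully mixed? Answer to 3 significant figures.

30.2 ppm

Volume: 24,700 US gal × 3.785 L/gal = 93,490 L.
Rise: 2,820 g / 93,490 L × 1000 = 30.16 mg/L.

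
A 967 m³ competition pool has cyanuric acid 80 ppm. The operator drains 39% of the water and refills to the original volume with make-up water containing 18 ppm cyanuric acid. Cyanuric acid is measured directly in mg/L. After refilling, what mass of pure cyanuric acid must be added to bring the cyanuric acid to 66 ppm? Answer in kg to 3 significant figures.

Volume: 967 m³ = 967,000 L.
After draining 39% and refilling: 80 × 0.61 + 18 × 0.39 = 55.82 ppm.
Deficit to target: 66 − 55.82 = 10.18 mg/L.
Mass: 10.18 mg/L × 967,000 L = 9844 g cyanuric acid.

9.84 kg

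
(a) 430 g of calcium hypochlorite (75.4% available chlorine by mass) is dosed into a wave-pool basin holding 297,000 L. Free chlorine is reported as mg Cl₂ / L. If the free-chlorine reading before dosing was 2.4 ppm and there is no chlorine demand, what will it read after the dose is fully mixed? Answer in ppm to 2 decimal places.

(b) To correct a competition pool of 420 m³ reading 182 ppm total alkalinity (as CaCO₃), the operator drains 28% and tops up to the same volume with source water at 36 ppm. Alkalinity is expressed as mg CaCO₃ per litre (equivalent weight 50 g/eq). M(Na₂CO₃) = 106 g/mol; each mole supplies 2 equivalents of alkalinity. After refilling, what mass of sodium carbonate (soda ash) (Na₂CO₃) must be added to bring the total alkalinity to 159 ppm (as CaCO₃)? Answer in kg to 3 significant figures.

(a) Available chlorine delivered: 430 g × 0.754 = 324.2 g as Cl₂.
(a) Concentration rise: 324.2 g / 297,000 L = 1.092 mg/L = 1.09 ppm.
(a) Final FC: 2.4 + 1.09 = 3.49 ppm.

(b) Volume: 420 m³ = 420,000 L.
(b) After draining 28% and refilling: 182 × 0.72 + 36 × 0.28 = 141.12 ppm.
(b) Deficit to target: 159 − 141.12 = 17.88 mg/L.
(b) As CaCO₃: 17.88 mg/L × 420,000 L = 7510 g; ÷ 50 g/eq ÷ 2 = 75.1 mol Na₂CO₃.
(b) Mass: 75.1 × 106 = 7960 g.

(a) 3.49 ppm; (b) 7.96 kg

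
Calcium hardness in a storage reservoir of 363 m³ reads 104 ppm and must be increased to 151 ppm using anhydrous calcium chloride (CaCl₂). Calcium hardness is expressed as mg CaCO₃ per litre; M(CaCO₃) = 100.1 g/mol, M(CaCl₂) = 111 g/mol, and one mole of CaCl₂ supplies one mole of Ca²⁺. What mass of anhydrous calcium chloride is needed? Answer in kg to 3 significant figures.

Volume: 363 m³ = 363,000 L.
Hardness to add: (151 − 104) = 47 mg/L as CaCO₃ × 363,000 L = 17,060 g as CaCO₃.
Moles of Ca²⁺ (1 mol Ca²⁺ ≡ 1 mol CaCO₃): 17,060 / 100.1 g/mol = 170.4 mol.
Mass of CaCl₂: 170.4 × 111 = 18,920 g.

18.9 kg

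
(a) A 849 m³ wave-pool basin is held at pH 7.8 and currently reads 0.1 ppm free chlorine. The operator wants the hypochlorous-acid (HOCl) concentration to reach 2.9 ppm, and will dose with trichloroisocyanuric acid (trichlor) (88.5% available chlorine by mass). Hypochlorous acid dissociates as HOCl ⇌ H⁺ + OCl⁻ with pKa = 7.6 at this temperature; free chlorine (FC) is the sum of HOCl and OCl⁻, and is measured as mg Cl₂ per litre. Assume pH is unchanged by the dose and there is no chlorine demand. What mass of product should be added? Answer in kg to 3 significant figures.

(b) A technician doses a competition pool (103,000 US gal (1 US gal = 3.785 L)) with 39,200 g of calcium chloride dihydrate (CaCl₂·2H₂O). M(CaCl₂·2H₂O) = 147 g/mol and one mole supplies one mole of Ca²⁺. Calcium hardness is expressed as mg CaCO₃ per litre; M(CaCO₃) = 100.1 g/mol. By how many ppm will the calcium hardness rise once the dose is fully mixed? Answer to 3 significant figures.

(a) Volume: 849 m³ = 849,000 L.
(a) [OCl⁻]/[HOCl] = 10^(pH − pKa) = 10^(7.8 − 7.6) = 1.585; fraction as HOCl = 1/(1 + 1.585) = 0.3869.
(a) Free chlorine required for 2.9 ppm HOCl: 2.9 / 0.3869 = 7.496 ppm.
(a) FC to add: 7.496 − 0.1 = 7.396 mg/L as Cl₂.
(a) Cl₂ equivalent: 7.396 mg/L × 849,000 L = 6279 g.
(a) Product at 88.5% available Cl: 6279 / 0.885 = 7095 g.

(b) Volume: 103,000 US gal × 3.785 L/gal = 389,855 L.
(b) Moles of Ca²⁺: 39,200 g ÷ 147 g/mol = 266.7 mol.
(b) As CaCO₃: 266.7 mol × 100.1 g/mol = 26,690 g.
(b) Rise: 26,690 g / 389,855 L × 1000 = 68.47 mg/L.

(a) 7.10 kg; (b) 68.5 ppm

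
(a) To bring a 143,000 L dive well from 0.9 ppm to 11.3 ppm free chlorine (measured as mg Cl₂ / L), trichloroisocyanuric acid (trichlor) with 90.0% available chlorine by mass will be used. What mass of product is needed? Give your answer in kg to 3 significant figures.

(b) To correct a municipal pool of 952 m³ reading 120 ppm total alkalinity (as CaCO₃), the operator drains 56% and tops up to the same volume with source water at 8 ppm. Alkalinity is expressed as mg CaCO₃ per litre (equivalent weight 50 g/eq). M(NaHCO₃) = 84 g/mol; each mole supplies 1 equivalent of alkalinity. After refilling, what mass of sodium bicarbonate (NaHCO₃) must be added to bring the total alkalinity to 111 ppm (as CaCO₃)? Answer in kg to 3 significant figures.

(a) Chlorine deficit: 11.3 − 0.9 = 10.4 ppm = 10.4 mg/L as Cl₂.
(a) Cl₂ equivalent needed: 10.4 mg/L × 143,000 L = 1,487,000 mg = 1487 g.
(a) Product at 90.0% available chlorine: 1487 / 0.9 = 1652 g.

(b) Volume: 952 m³ = 952,000 L.
(b) After draining 56% and refilling: 120 × 0.44 + 8 × 0.56 = 57.28 ppm.
(b) Deficit to target: 111 − 57.28 = 53.72 mg/L.
(b) As CaCO₃: 53.72 mg/L × 952,000 L = 51,140 g; ÷ 50 g/eq ÷ 1 = 1023 mol NaHCO₃.
(b) Mass: 1023 × 84 = 85,920 g.

(a) 1.65 kg; (b) 85.9 kg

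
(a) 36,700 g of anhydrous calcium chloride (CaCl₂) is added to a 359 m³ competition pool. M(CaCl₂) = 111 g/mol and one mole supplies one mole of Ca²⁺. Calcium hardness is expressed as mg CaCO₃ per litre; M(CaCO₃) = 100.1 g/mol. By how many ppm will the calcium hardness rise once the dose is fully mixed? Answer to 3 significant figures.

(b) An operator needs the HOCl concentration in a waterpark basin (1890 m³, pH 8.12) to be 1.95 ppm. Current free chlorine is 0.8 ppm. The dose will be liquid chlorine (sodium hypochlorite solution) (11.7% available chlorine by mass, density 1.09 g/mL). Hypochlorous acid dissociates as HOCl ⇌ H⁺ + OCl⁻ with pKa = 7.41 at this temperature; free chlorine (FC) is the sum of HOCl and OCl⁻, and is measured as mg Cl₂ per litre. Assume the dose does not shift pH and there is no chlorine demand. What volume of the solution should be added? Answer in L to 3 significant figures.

(a) 92.2 ppm; (b) 165 L

(a) Volume: 359 m³ = 359,000 L.
(a) Moles of Ca²⁺: 36,700 g ÷ 111 g/mol = 330.6 mol.
(a) As CaCO₃: 330.6 mol × 100.1 g/mol = 33,100 g.
(a) Rise: 33,100 g / 359,000 L × 1000 = 92.19 mg/L.

(b) Volume: 1890 m³ = 1,890,000 L.
(b) [OCl⁻]/[HOCl] = 10^(pH − pKa) = 10^(8.12 − 7.41) = 5.129; fraction as HOCl = 1/(1 + 5.129) = 0.1632.
(b) Free chlorine required for 1.95 ppm HOCl: 1.95 / 0.1632 = 11.95 ppm.
(b) FC to add: 11.95 − 0.8 = 11.15 mg/L as Cl₂.
(b) Cl₂ equivalent: 11.15 mg/L × 1,890,000 L = 21,080 g.
(b) Product at 11.7% available Cl: 21,080 / 0.117 = 180,100 g.
(b) Volume: 180,100 g ÷ 1.09 g/mL = 165,300 mL.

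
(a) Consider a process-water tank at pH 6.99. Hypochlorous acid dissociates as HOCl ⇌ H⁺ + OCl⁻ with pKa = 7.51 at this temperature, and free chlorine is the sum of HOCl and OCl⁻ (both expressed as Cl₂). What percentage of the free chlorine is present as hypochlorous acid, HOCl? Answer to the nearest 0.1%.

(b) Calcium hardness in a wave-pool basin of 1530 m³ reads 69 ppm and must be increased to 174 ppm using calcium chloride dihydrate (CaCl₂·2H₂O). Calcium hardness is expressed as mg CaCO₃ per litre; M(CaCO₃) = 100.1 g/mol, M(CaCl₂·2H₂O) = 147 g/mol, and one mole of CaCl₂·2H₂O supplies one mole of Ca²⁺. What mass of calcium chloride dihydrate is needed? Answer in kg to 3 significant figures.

(a) 76.8%; (b) 236 kg

(a) [OCl⁻]/[HOCl] = 10^(pH − pKa) = 10^(6.99 − 7.51) = 10^-0.52 = 0.302.
(a) Fraction as HOCl = 1 / (1 + 0.302) = 0.7681.

(b) Volume: 1530 m³ = 1,530,000 L.
(b) Hardness to add: (174 − 69) = 105 mg/L as CaCO₃ × 1,530,000 L = 160,600 g as CaCO₃.
(b) Moles of Ca²⁺ (1 mol Ca²⁺ ≡ 1 mol CaCO₃): 160,600 / 100.1 g/mol = 1605 mol.
(b) Mass of CaCl₂·2H₂O: 1605 × 147 = 235,900 g.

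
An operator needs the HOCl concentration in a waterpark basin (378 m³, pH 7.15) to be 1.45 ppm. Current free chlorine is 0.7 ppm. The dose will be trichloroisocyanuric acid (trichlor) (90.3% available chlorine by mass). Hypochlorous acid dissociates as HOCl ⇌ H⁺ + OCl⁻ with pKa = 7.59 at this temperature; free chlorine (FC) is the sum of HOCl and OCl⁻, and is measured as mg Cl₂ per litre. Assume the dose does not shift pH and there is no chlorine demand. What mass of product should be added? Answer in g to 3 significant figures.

Volume: 378 m³ = 378,000 L.
[OCl⁻]/[HOCl] = 10^(pH − pKa) = 10^(7.15 − 7.59) = 0.3631; fraction as HOCl = 1/(1 + 0.3631) = 0.7336.
Free chlorine required for 1.45 ppm HOCl: 1.45 / 0.7336 = 1.976 ppm.
FC to add: 1.976 − 0.7 = 1.276 mg/L as Cl₂.
Cl₂ equivalent: 1.276 mg/L × 378,000 L = 482.5 g.
Product at 90.3% available Cl: 482.5 / 0.903 = 534.3 g.

534 g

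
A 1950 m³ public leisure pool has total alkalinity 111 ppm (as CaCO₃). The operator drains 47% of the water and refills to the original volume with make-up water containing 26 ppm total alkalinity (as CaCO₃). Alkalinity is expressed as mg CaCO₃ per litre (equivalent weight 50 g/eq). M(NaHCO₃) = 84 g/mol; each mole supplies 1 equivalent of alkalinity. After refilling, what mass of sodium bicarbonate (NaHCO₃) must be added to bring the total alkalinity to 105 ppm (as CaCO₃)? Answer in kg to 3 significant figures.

Volume: 1950 m³ = 1,950,000 L.
After draining 47% and refilling: 111 × 0.53 + 26 × 0.47 = 71.05 ppm.
Deficit to target: 105 − 71.05 = 33.95 mg/L.
As CaCO₃: 33.95 mg/L × 1,950,000 L = 66,200 g; ÷ 50 g/eq ÷ 1 = 1324 mol NaHCO₃.
Mass: 1324 × 84 = 111,200 g.

111 kg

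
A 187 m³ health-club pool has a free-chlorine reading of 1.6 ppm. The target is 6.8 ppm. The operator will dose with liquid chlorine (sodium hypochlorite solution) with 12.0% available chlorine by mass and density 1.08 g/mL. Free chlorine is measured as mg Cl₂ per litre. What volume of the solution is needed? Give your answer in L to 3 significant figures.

Volume: 187 m³ = 187,000 L.
Chlorine deficit: 6.8 − 1.6 = 5.2 ppm = 5.2 mg/L as Cl₂.
Cl₂ equivalent needed: 5.2 mg/L × 187,000 L = 972,400 mg = 972.4 g.
Product at 12.0% available chlorine: 972.4 / 0.12 = 8103 g.
Volume at density 1.08 g/mL: 8103 g ÷ 1.08 g/mL = 7503 mL.

7.50 L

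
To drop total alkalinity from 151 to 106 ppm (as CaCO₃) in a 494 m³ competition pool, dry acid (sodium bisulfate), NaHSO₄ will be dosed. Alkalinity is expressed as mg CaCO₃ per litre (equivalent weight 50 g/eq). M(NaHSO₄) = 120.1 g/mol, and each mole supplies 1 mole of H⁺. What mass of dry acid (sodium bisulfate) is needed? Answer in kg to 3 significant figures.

Volume: 494 m³ = 494,000 L.
Alkalinity to neutralize: (151 − 106) = 45 mg/L as CaCO₃ × 494,000 L = 22,230 g as CaCO₃.
Equivalents of H⁺ required: 22,230 ÷ 50 g/eq = 444.6 eq = 444.6 mol NaHSO₄.
Mass of NaHSO₄: 444.6 × 120.1 = 53,400 g.

53.4 kg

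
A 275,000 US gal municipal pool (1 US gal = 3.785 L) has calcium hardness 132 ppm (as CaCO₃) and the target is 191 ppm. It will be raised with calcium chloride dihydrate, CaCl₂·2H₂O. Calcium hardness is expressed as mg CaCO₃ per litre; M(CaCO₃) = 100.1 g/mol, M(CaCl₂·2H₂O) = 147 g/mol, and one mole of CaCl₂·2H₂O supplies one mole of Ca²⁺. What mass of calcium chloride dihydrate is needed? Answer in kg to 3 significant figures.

90.2 kg

Volume: 275,000 US gal × 3.785 L/gal = 1,040,875 L.
Hardness to add: (191 − 132) = 59 mg/L as CaCO₃ × 1,040,875 L = 61,410 g as CaCO₃.
Moles of Ca²⁺ (1 mol Ca²⁺ ≡ 1 mol CaCO₃): 61,410 / 100.1 g/mol = 613.5 mol.
Mass of CaCl₂·2H₂O: 613.5 × 147 = 90,180 g.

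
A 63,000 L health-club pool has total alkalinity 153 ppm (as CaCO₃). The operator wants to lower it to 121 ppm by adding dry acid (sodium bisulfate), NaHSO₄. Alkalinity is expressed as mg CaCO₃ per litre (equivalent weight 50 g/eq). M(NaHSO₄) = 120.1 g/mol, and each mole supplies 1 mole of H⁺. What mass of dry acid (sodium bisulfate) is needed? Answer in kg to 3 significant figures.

Alkalinity to neutralize: (153 − 121) = 32 mg/L as CaCO₃ × 63,000 L = 2016 g as CaCO₃.
Equivalents of H⁺ required: 2016 ÷ 50 g/eq = 40.32 eq = 40.32 mol NaHSO₄.
Mass of NaHSO₄: 40.32 × 120.1 = 4842 g.

4.84 kg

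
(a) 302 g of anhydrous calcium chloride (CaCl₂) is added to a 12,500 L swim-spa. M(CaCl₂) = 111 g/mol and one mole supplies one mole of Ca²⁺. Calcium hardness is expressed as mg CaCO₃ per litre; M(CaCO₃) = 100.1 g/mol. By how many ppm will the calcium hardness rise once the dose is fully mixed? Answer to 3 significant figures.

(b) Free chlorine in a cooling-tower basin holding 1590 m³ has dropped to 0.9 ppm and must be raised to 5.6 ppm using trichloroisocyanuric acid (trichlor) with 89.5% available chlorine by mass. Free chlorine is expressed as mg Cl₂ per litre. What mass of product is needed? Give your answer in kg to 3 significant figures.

(a) 21.8 ppm; (b) 8.35 kg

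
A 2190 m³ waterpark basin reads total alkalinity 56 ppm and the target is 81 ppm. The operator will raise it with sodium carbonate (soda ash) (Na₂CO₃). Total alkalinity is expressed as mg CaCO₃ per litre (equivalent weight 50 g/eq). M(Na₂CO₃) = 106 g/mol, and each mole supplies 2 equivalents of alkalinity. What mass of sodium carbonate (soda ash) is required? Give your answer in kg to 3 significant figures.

Volume: 2190 m³ = 2,190,000 L.
Alkalinity to add: (81 − 56) = 25 mg/L as CaCO₃ × 2,190,000 L = 54,750 g as CaCO₃.
Equivalents: 54,750 g ÷ 50 g/eq = 1095 eq.
Each mole of Na₂CO₃ supplies 2 eq, so 1095 / 2 = 547.5 mol.
Mass: 547.5 mol × 106 g/mol = 58,040 g.

58.0 kg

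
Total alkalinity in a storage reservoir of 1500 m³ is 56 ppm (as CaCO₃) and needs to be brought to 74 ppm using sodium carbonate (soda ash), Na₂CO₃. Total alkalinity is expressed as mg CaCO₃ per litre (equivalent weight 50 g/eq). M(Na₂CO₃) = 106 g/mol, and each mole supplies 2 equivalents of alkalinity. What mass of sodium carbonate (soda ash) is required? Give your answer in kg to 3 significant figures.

Volume: 1500 m³ = 1,500,000 L.
Alkalinity to add: (74 − 56) = 18 mg/L as CaCO₃ × 1,500,000 L = 27,000 g as CaCO₃.
Equivalents: 27,000 g ÷ 50 g/eq = 540 eq.
Each mole of Na₂CO₃ supplies 2 eq, so 540 / 2 = 270 mol.
Mass: 270 mol × 106 g/mol = 28,620 g.

28.6 kg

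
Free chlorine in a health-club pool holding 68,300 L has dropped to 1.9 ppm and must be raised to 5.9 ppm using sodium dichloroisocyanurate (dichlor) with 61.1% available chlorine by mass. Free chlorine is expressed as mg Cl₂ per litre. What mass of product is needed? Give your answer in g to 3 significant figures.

447 g

Chlorine deficit: 5.9 − 1.9 = 4 ppm = 4 mg/L as Cl₂.
Cl₂ equivalent needed: 4 mg/L × 68,300 L = 273,200 mg = 273.2 g.
Product at 61.1% available chlorine: 273.2 / 0.611 = 447.1 g.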